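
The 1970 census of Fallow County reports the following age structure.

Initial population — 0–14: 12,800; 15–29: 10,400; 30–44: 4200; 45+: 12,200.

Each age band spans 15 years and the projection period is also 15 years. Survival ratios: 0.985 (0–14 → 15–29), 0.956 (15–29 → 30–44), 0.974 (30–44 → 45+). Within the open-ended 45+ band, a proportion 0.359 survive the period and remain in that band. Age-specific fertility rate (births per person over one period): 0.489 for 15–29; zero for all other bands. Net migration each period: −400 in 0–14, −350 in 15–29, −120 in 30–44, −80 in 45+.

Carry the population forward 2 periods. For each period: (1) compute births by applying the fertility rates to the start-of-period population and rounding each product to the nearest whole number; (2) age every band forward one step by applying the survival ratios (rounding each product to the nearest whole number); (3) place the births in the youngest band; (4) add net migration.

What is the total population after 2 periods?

(Groups numbered youngest = 1 to oldest = 4.)
[period 1]
Births: 10400 × 0.489 = 5086
Group 2: 12800 × 0.985 = 12608
Group 3: 10400 × 0.956 = 9942
Group 4: 4200 × 0.974 + 12200 × 0.359 = 4091 + 4380 = 8471
Net migration: Group 1 − 400 → 4686; Group 2 − 350 → 12258; Group 3 − 120 → 9822; Group 4 − 80 → 8391
Population now: 0–14=4686, 15–29=12258, 30–44=9822, 45+=8391
[period 2]
Births: 12258 × 0.489 = 5994
Group 2: 4686 × 0.985 = 4616
Group 3: 12258 × 0.956 = 11719
Group 4: 9822 × 0.974 + 8391 × 0.359 = 9567 + 3012 = 12579
Net migration: Group 1 − 400 → 5594; Group 2 − 350 → 4266; Group 3 − 120 → 11599; Group 4 − 80 → 12499
Population now: 0–14=5594, 15–29=4266, 30–44=11599, 45+=12499
Total after period 2: 5594 + 4266 + 11599 + 12499 = 33958

33958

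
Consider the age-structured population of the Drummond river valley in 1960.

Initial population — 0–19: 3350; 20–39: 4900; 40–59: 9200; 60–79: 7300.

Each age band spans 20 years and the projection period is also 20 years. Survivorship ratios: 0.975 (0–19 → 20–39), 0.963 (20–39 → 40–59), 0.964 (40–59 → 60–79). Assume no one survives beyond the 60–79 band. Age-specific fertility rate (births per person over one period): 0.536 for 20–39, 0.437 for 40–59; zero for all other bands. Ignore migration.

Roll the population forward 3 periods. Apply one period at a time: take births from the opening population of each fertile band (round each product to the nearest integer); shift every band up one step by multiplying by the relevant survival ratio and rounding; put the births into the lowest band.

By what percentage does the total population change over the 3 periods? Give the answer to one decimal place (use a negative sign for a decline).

Period 1:
Births: 4900 × 0.536 = 2626 ; 9200 × 0.437 = 4020 → total 6646
20–39: 3350 × 0.975 = 3266
40–59: 4900 × 0.963 = 4719
60–79: 9200 × 0.964 = 8869
→ [6646, 3266, 4719, 8869]
Period 2:
Births: 3266 × 0.536 = 1751 ; 4719 × 0.437 = 2062 → total 3813
20–39: 6646 × 0.975 = 6480
40–59: 3266 × 0.963 = 3145
60–79: 4719 × 0.964 = 4549
→ [3813, 6480, 3145, 4549]
Period 3:
Births: 6480 × 0.536 = 3473 ; 3145 × 0.437 = 1374 → total 4847
20–39: 3813 × 0.975 = 3718
40–59: 6480 × 0.963 = 6240
60–79: 3145 × 0.964 = 3032
→ [4847, 3718, 6240, 3032]
Total: 24750 → 17837; change = -6913; percentage change = -27.9%

-27.9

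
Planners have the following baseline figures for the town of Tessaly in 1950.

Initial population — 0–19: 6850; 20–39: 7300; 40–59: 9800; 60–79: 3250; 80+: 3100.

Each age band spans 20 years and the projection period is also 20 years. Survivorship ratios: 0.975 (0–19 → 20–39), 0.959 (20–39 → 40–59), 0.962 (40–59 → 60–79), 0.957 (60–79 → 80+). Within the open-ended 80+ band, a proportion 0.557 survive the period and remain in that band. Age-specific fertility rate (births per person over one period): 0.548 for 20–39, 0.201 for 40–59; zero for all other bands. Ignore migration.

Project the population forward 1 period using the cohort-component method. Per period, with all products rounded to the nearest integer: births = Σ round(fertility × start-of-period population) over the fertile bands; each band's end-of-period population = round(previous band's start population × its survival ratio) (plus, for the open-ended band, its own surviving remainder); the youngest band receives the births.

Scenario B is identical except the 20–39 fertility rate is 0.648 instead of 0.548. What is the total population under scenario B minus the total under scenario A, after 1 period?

Let band 1 be 0–19 through band 5 = 80+.
— Period 1 —
Births: 7300 × 0.548 = 4000 ; 9800 × 0.201 = 1970 → total 5970
Band 2: 6850 × 0.975 = 6679
Band 3: 7300 × 0.959 = 7001
Band 4: 9800 × 0.962 = 9428
Band 5: 3250 × 0.957 + 3100 × 0.557 = 3110 + 1727 = 4837
Giving 5970 / 6679 / 7001 / 9428 / 4837.
Scenario A total after 1 period: 33915
Scenario B projection —
— Period 1 —
Births: 7300 × 0.648 = 4730 ; 9800 × 0.201 = 1970 → total 6700
Band 2: 6850 × 0.975 = 6679
Band 3: 7300 × 0.959 = 7001
Band 4: 9800 × 0.962 = 9428
Band 5: 3250 × 0.957 + 3100 × 0.557 = 3110 + 1727 = 4837
Giving 6700 / 6679 / 7001 / 9428 / 4837.
Scenario B total after 1 period: 34645
Difference B − A = 34645 − 33915 = 730

730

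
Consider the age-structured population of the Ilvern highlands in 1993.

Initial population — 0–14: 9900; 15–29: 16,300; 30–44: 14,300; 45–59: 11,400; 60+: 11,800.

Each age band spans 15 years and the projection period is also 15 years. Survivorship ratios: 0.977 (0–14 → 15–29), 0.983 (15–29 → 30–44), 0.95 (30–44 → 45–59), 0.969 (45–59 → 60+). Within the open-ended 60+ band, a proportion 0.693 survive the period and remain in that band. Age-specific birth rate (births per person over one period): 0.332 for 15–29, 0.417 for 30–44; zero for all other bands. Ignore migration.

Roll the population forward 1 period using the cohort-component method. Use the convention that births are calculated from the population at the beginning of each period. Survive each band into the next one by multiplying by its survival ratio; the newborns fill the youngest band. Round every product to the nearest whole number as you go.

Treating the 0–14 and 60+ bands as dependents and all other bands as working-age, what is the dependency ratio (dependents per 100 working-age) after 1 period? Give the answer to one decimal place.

77.9

Numbering the bands 1..5 from youngest to oldest:
[period 1]
Births: 16300 × 0.332 = 5412 ; 14300 × 0.417 = 5963 → 11375
Band 2: 9900 × 0.977 = 9672
Band 3: 16300 × 0.983 = 16023
Band 4: 14300 × 0.95 = 13585
Band 5: 11400 × 0.969 + 11800 × 0.693 = 11047 + 8177 = 19224
Giving 11375 / 9672 / 16023 / 13585 / 19224.
Dependents (band 0–14 + band 60+) = 11375 + 19224 = 30599; working-age = 39280; ratio = 30599/39280 × 100 = 77.9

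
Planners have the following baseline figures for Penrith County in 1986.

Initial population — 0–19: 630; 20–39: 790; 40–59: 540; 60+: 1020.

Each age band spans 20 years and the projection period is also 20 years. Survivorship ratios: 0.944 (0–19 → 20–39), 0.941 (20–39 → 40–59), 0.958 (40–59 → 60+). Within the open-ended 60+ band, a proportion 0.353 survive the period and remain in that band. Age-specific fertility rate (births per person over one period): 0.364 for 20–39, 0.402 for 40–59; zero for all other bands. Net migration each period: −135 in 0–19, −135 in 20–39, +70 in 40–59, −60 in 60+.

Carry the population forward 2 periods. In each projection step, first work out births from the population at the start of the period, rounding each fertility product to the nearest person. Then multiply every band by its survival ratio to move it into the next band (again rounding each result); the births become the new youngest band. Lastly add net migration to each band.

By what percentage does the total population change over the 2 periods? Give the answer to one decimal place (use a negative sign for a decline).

-30.1

Let group 1 be 0–19 through group 4 = 60+.
Period 1.
Births: 790 × 0.364 = 288, 540 × 0.402 = 217 ⇒ total 505
Group 2: 630 × 0.944 = 595
Group 3: 790 × 0.941 = 743
Group 4: 540 × 0.958 + 1020 × 0.353 = 517 + 360 = 877
Net migration: Group 1 − 135 → 370; Group 2 − 135 → 460; Group 3 + 70 → 813; Group 4 − 60 → 817
Giving 370 / 460 / 813 / 817.
Period 2.
Births: 460 × 0.364 = 167, 813 × 0.402 = 327 ⇒ total 494
Group 2: 370 × 0.944 = 349
Group 3: 460 × 0.941 = 433
Group 4: 813 × 0.958 + 817 × 0.353 = 779 + 288 = 1067
Net migration: Group 1 − 135 → 359; Group 2 − 135 → 214; Group 3 + 70 → 503; Group 4 − 60 → 1007
Giving 359 / 214 / 503 / 1007.
Total: 2980 → 2083; change = -897; percentage change = -30.1%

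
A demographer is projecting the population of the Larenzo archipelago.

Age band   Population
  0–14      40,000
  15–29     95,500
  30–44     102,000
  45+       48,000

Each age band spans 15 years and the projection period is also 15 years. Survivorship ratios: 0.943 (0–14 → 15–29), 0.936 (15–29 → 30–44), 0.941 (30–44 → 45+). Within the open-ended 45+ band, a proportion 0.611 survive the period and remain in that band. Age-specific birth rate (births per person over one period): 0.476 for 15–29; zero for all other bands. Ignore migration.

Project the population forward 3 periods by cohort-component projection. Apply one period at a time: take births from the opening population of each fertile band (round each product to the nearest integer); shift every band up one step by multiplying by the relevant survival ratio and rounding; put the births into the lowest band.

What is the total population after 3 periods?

Period 1.
Births: 95500 * 0.476 = 45458
15–29: 40000 * 0.943 = 37720
30–44: 95500 * 0.936 = 89388
45+: 102000 * 0.941 + 48000 * 0.611 = 95982 + 29328 = 125310
End of period: [45458, 37720, 89388, 125310]
Period 2.
Births: 37720 * 0.476 = 17955
15–29: 45458 * 0.943 = 42867
30–44: 37720 * 0.936 = 35306
45+: 89388 * 0.941 + 125310 * 0.611 = 84114 + 76564 = 160678
End of period: [17955, 42867, 35306, 160678]
Period 3.
Births: 42867 * 0.476 = 20405
15–29: 17955 * 0.943 = 16932
30–44: 42867 * 0.936 = 40124
45+: 35306 * 0.941 + 160678 * 0.611 = 33223 + 98174 = 131397
End of period: [20405, 16932, 40124, 131397]
Total after period 3: 20405 + 16932 + 40124 + 131397 = 208858

208858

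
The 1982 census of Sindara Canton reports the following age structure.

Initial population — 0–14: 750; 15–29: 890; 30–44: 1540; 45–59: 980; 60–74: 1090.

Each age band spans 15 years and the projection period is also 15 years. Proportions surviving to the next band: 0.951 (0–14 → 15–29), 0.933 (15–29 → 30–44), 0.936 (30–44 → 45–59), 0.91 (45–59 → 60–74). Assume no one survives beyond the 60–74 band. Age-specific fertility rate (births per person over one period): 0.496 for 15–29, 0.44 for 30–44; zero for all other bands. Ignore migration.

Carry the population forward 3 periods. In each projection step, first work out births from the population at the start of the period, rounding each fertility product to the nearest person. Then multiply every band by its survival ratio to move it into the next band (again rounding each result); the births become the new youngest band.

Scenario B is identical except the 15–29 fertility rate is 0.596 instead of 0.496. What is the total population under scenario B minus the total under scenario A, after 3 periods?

303

Period 1.
Births: 890 × 0.496 = 441  |  1540 × 0.44 = 678 ⇒ total 1119
15–29: 750 × 0.951 = 713
30–44: 890 × 0.933 = 830
45–59: 1540 × 0.936 = 1441
60–74: 980 × 0.91 = 892
→ [1119, 713, 830, 1441, 892]
Period 2.
Births: 713 × 0.496 = 354  |  830 × 0.44 = 365 ⇒ total 719
15–29: 1119 × 0.951 = 1064
30–44: 713 × 0.933 = 665
45–59: 830 × 0.936 = 777
60–74: 1441 × 0.91 = 1311
→ [719, 1064, 665, 777, 1311]
Period 3.
Births: 1064 × 0.496 = 528  |  665 × 0.44 = 293 ⇒ total 821
15–29: 719 × 0.951 = 684
30–44: 1064 × 0.933 = 993
45–59: 665 × 0.936 = 622
60–74: 777 × 0.91 = 707
→ [821, 684, 993, 622, 707]
Scenario A total after 3 periods: 3827
Scenario B projection —
Period 1.
Births: 890 × 0.596 = 530  |  1540 × 0.44 = 678 ⇒ total 1208
15–29: 750 × 0.951 = 713
30–44: 890 × 0.933 = 830
45–59: 1540 × 0.936 = 1441
60–74: 980 × 0.91 = 892
→ [1208, 713, 830, 1441, 892]
Period 2.
Births: 713 × 0.596 = 425  |  830 × 0.44 = 365 ⇒ total 790
15–29: 1208 × 0.951 = 1149
30–44: 713 × 0.933 = 665
45–59: 830 × 0.936 = 777
60–74: 1441 × 0.91 = 1311
→ [790, 1149, 665, 777, 1311]
Period 3.
Births: 1149 × 0.596 = 685  |  665 × 0.44 = 293 ⇒ total 978
15–29: 790 × 0.951 = 751
30–44: 1149 × 0.933 = 1072
45–59: 665 × 0.936 = 622
60–74: 777 × 0.91 = 707
→ [978, 751, 1072, 622, 707]
Scenario B total after 3 periods: 4130
Difference B − A = 4130 − 3827 = 303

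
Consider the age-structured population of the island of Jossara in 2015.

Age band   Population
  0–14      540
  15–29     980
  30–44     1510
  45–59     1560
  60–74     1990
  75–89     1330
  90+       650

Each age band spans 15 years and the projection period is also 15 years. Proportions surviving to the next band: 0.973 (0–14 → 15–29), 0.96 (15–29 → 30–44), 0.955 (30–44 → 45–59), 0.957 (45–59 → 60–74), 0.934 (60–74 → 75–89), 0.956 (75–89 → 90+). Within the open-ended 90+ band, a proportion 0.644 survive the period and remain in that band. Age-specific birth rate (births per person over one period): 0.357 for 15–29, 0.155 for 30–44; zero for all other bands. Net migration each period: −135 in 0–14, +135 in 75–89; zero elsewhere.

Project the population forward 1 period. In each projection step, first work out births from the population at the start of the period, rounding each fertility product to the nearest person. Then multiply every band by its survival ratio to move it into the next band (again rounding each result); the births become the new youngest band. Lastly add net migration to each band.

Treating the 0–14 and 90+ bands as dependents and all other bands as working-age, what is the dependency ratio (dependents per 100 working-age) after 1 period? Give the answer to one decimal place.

33.4

[period 1]
Births: 980 × 0.357 = 350  |  1510 × 0.155 = 234 → 584
15–29: 540 × 0.973 = 525
30–44: 980 × 0.96 = 941
45–59: 1510 × 0.955 = 1442
60–74: 1560 × 0.957 = 1493
75–89: 1990 × 0.934 = 1859
90+: 1330 × 0.956 + 650 × 0.644 = 1271 + 419 = 1690
Net migration: 0–14 − 135 → 449; 75–89 + 135 → 1994
Giving 449 / 525 / 941 / 1442 / 1493 / 1994 / 1690.
Dependents (band 0–14 + band 90+) = 449 + 1690 = 2139; working-age = 6395; ratio = 2139/6395 × 100 = 33.4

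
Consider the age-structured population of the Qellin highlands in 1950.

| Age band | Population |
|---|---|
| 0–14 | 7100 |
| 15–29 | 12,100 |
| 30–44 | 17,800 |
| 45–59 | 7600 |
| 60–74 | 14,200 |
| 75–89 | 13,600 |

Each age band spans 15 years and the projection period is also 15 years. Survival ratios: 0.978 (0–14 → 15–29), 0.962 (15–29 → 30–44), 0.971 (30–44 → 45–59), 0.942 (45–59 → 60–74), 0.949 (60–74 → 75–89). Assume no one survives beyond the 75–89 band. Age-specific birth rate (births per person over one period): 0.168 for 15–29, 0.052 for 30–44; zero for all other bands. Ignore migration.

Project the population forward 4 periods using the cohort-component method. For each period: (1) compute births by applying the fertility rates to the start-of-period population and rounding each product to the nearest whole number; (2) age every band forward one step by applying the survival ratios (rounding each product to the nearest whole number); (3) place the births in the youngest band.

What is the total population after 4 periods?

(Groups numbered youngest = 1 to oldest = 6.)
— Period 1 —
Births: 12100 * 0.168 = 2033, 17800 * 0.052 = 926 → total 2959
Group 2: 7100 * 0.978 = 6944
Group 3: 12100 * 0.962 = 11640
Group 4: 17800 * 0.971 = 17284
Group 5: 7600 * 0.942 = 7159
Group 6: 14200 * 0.949 = 13476
Giving 2959 / 6944 / 11640 / 17284 / 7159 / 13476.
— Period 2 —
Births: 6944 * 0.168 = 1167, 11640 * 0.052 = 605 → total 1772
Group 2: 2959 * 0.978 = 2894
Group 3: 6944 * 0.962 = 6680
Group 4: 11640 * 0.971 = 11302
Group 5: 17284 * 0.942 = 16282
Group 6: 7159 * 0.949 = 6794
Giving 1772 / 2894 / 6680 / 11302 / 16282 / 6794.
— Period 3 —
Births: 2894 * 0.168 = 486, 6680 * 0.052 = 347 → total 833
Group 2: 1772 * 0.978 = 1733
Group 3: 2894 * 0.962 = 2784
Group 4: 6680 * 0.971 = 6486
Group 5: 11302 * 0.942 = 10646
Group 6: 16282 * 0.949 = 15452
Giving 833 / 1733 / 2784 / 6486 / 10646 / 15452.
— Period 4 —
Births: 1733 * 0.168 = 291, 2784 * 0.052 = 145 → total 436
Group 2: 833 * 0.978 = 815
Group 3: 1733 * 0.962 = 1667
Group 4: 2784 * 0.971 = 2703
Group 5: 6486 * 0.942 = 6110
Group 6: 10646 * 0.949 = 10103
Giving 436 / 815 / 1667 / 2703 / 6110 / 10103.
Total after period 4: 436 + 815 + 1667 + 2703 + 6110 + 10103 = 21834

21834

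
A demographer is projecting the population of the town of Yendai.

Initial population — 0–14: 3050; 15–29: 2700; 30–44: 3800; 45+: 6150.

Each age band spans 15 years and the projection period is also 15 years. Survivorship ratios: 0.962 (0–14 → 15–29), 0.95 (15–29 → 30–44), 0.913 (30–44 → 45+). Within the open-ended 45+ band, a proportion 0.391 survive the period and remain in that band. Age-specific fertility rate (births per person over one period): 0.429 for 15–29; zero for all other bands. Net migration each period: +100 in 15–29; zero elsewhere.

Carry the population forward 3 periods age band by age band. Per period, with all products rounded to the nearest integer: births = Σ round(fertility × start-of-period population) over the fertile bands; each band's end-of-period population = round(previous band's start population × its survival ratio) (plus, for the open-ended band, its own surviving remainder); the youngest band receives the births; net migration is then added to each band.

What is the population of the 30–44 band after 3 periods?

Period 1.
Births: 2700 × 0.429 = 1158
15–29: 3050 × 0.962 = 2934
30–44: 2700 × 0.95 = 2565
45+: 3800 × 0.913 + 6150 × 0.391 = 3469 + 2405 = 5874
Net migration: 15–29 + 100 → 3034
Giving 1158 / 3034 / 2565 / 5874.
Period 2.
Births: 3034 × 0.429 = 1302
15–29: 1158 × 0.962 = 1114
30–44: 3034 × 0.95 = 2882
45+: 2565 × 0.913 + 5874 × 0.391 = 2342 + 2297 = 4639
Net migration: 15–29 + 100 → 1214
Giving 1302 / 1214 / 2882 / 4639.
Period 3.
Births: 1214 × 0.429 = 521
15–29: 1302 × 0.962 = 1253
30–44: 1214 × 0.95 = 1153
45+: 2882 × 0.913 + 4639 × 0.391 = 2631 + 1814 = 4445
Net migration: 15–29 + 100 → 1353
Giving 521 / 1353 / 1153 / 4445.

1153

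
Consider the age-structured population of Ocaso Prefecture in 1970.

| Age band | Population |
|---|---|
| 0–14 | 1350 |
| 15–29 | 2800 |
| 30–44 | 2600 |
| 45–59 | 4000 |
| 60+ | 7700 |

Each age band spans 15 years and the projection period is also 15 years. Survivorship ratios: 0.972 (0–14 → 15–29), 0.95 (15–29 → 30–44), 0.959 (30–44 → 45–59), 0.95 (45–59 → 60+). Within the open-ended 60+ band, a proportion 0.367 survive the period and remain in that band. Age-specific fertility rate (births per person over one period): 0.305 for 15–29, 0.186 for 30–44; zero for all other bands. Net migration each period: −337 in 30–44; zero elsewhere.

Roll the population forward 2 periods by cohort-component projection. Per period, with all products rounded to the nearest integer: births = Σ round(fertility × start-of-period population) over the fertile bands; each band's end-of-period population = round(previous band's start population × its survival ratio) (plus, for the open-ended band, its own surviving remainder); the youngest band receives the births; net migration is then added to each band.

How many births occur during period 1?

Period 1.
Births: 2800 * 0.305 = 854, 2600 * 0.186 = 484 → 1338
15–29: 1350 * 0.972 = 1312
30–44: 2800 * 0.95 = 2660
45–59: 2600 * 0.959 = 2493
60+: 4000 * 0.95 + 7700 * 0.367 = 3800 + 2826 = 6626
Net migration: 30–44 − 337 → 2323
→ [1338, 1312, 2323, 2493, 6626]

1338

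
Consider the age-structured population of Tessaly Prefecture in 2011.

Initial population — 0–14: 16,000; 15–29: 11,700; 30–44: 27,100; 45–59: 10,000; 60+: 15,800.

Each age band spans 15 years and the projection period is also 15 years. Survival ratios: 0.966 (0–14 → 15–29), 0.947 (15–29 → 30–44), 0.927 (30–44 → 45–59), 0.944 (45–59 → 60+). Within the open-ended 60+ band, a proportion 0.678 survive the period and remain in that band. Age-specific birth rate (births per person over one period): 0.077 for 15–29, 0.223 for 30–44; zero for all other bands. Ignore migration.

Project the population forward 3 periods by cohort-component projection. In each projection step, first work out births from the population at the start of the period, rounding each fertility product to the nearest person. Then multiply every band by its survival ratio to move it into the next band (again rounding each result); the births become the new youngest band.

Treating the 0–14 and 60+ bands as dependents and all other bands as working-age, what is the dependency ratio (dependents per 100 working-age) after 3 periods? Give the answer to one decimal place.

Let band 1 be 0–14 through band 5 = 60+.
Period 1.
Births: 11700 × 0.077 = 901 ; 27100 × 0.223 = 6043 ⇒ total 6944
Band 2: 16000 × 0.966 = 15456
Band 3: 11700 × 0.947 = 11080
Band 4: 27100 × 0.927 = 25122
Band 5: 10000 × 0.944 + 15800 × 0.678 = 9440 + 10712 = 20152
→ [6944, 15456, 11080, 25122, 20152]
Period 2.
Births: 15456 × 0.077 = 1190 ; 11080 × 0.223 = 2471 ⇒ total 3661
Band 2: 6944 × 0.966 = 6708
Band 3: 15456 × 0.947 = 14637
Band 4: 11080 × 0.927 = 10271
Band 5: 25122 × 0.944 + 20152 × 0.678 = 23715 + 13663 = 37378
→ [3661, 6708, 14637, 10271, 37378]
Period 3.
Births: 6708 × 0.077 = 517 ; 14637 × 0.223 = 3264 ⇒ total 3781
Band 2: 3661 × 0.966 = 3537
Band 3: 6708 × 0.947 = 6352
Band 4: 14637 × 0.927 = 13568
Band 5: 10271 × 0.944 + 37378 × 0.678 = 9696 + 25342 = 35038
→ [3781, 3537, 6352, 13568, 35038]
Dependents (band 0–14 + band 60+) = 3781 + 35038 = 38819; working-age = 23457; ratio = 38819/23457 × 100 = 165.5

165.5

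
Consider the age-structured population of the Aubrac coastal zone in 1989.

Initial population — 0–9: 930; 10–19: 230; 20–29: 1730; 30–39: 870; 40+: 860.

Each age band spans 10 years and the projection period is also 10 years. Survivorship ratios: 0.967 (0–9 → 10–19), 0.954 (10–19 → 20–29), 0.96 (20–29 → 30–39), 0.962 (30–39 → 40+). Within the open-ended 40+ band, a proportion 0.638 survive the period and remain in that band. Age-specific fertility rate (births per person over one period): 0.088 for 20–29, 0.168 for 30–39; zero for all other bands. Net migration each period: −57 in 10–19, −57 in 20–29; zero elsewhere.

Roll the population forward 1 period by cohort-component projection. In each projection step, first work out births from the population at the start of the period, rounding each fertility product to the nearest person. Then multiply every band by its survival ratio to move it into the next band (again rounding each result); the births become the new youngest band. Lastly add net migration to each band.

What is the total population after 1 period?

4349

Call the groups 1 to 5, youngest first.
After projecting period 1:
Births: 1730 × 0.088 = 152 ; 870 × 0.168 = 146 — total 298
Group 2: 930 × 0.967 = 899
Group 3: 230 × 0.954 = 219
Group 4: 1730 × 0.96 = 1661
Group 5: 870 × 0.962 + 860 × 0.638 = 837 + 549 = 1386
Net migration: Group 2 − 57 → 842; Group 3 − 57 → 162
Population now: 0–9=298, 10–19=842, 20–29=162, 30–39=1661, 40+=1386
Total after period 1: 298 + 842 + 162 + 1661 + 1386 = 4349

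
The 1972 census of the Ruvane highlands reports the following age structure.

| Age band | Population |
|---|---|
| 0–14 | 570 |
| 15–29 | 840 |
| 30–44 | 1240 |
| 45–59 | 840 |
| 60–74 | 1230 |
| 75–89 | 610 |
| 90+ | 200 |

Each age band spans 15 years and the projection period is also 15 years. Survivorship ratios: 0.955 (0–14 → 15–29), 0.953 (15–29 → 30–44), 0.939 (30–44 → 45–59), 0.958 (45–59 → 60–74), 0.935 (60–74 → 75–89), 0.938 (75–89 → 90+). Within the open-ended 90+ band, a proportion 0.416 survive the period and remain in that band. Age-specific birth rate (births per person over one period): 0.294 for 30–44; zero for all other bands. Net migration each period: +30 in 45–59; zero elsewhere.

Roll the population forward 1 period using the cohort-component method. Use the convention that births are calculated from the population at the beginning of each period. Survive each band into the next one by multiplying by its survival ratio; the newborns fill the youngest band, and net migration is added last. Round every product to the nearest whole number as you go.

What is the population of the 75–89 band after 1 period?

Period 1.
Births: 1240 * 0.294 = 365
15–29: 570 * 0.955 = 544
30–44: 840 * 0.953 = 801
45–59: 1240 * 0.939 = 1164
60–74: 840 * 0.958 = 805
75–89: 1230 * 0.935 = 1150
90+: 610 * 0.938 + 200 * 0.416 = 572 + 83 = 655
Net migration: 45–59 + 30 → 1194
Giving 365 / 544 / 801 / 1194 / 805 / 1150 / 655.

1150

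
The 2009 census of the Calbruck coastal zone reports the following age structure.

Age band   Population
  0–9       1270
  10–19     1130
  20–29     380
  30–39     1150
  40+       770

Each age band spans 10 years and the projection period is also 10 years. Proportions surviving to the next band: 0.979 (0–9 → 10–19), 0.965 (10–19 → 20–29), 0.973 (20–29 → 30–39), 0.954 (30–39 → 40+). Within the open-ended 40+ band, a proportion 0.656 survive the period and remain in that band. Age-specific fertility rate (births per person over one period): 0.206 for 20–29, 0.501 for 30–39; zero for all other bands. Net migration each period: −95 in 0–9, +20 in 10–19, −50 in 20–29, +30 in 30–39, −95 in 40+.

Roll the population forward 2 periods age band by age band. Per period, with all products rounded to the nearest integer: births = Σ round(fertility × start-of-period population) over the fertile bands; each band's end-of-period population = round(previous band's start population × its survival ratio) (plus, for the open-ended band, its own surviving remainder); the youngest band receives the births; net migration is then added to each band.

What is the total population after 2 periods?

(Groups numbered youngest = 1 to oldest = 5.)
Period 1.
Births: 380 × 0.206 = 78, 1150 × 0.501 = 576 → 654
Group 2: 1270 × 0.979 = 1243
Group 3: 1130 × 0.965 = 1090
Group 4: 380 × 0.973 = 370
Group 5: 1150 × 0.954 + 770 × 0.656 = 1097 + 505 = 1602
Net migration: Group 1 − 95 → 559; Group 2 + 20 → 1263; Group 3 − 50 → 1040; Group 4 + 30 → 400; Group 5 − 95 → 1507
Population now: 0–9=559, 10–19=1263, 20–29=1040, 30–39=400, 40+=1507
Period 2.
Births: 1040 × 0.206 = 214, 400 × 0.501 = 200 → 414
Group 2: 559 × 0.979 = 547
Group 3: 1263 × 0.965 = 1219
Group 4: 1040 × 0.973 = 1012
Group 5: 400 × 0.954 + 1507 × 0.656 = 382 + 989 = 1371
Net migration: Group 1 − 95 → 319; Group 2 + 20 → 567; Group 3 − 50 → 1169; Group 4 + 30 → 1042; Group 5 − 95 → 1276
Population now: 0–9=319, 10–19=567, 20–29=1169, 30–39=1042, 40+=1276
Total after period 2: 319 + 567 + 1169 + 1042 + 1276 = 4373

4373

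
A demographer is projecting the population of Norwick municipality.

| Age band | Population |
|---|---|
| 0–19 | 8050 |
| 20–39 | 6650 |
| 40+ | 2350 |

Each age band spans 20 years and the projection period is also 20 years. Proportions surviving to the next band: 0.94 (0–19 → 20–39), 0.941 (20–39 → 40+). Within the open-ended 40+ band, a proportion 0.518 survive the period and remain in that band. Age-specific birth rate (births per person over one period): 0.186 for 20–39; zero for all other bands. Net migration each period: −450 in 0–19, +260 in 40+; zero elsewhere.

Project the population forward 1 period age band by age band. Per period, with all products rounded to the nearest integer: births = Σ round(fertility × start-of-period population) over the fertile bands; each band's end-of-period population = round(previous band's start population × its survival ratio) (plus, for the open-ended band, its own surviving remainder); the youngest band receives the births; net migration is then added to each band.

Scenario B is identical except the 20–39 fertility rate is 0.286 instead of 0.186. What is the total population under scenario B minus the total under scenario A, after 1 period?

665

Period 1:
Births: 6650 * 0.186 = 1237
20–39: 8050 * 0.94 = 7567
40+: 6650 * 0.941 + 2350 * 0.518 = 6258 + 1217 = 7475
Net migration: 0–19 − 450 → 787; 40+ + 260 → 7735
→ [787, 7567, 7735]
Scenario A total after 1 period: 16089
Scenario B projection —
Period 1:
Births: 6650 * 0.286 = 1902
20–39: 8050 * 0.94 = 7567
40+: 6650 * 0.941 + 2350 * 0.518 = 6258 + 1217 = 7475
Net migration: 0–19 − 450 → 1452; 40+ + 260 → 7735
→ [1452, 7567, 7735]
Scenario B total after 1 period: 16754
Difference B − A = 16754 − 16089 = 665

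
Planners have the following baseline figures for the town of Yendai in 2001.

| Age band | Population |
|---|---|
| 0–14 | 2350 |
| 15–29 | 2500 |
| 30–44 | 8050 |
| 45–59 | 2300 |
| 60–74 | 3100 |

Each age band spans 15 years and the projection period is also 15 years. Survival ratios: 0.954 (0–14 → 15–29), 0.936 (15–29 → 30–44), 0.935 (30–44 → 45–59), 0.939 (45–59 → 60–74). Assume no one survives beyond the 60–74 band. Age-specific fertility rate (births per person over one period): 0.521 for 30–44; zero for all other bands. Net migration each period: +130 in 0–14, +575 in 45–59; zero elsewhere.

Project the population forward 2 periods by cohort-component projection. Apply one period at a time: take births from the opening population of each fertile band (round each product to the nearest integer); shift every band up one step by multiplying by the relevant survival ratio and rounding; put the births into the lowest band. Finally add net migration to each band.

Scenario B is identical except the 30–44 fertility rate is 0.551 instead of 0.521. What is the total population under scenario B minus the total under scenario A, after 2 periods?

301

— Period 1 —
Births: 8050 × 0.521 = 4194
15–29: 2350 × 0.954 = 2242
30–44: 2500 × 0.936 = 2340
45–59: 8050 × 0.935 = 7527
60–74: 2300 × 0.939 = 2160
Net migration: 0–14 + 130 → 4324; 45–59 + 575 → 8102
→ [4324, 2242, 2340, 8102, 2160]
— Period 2 —
Births: 2340 × 0.521 = 1219
15–29: 4324 × 0.954 = 4125
30–44: 2242 × 0.936 = 2099
45–59: 2340 × 0.935 = 2188
60–74: 8102 × 0.939 = 7608
Net migration: 0–14 + 130 → 1349; 45–59 + 575 → 2763
→ [1349, 4125, 2099, 2763, 7608]
Scenario A total after 2 periods: 17944
Scenario B projection —
— Period 1 —
Births: 8050 × 0.551 = 4436
15–29: 2350 × 0.954 = 2242
30–44: 2500 × 0.936 = 2340
45–59: 8050 × 0.935 = 7527
60–74: 2300 × 0.939 = 2160
Net migration: 0–14 + 130 → 4566; 45–59 + 575 → 8102
→ [4566, 2242, 2340, 8102, 2160]
— Period 2 —
Births: 2340 × 0.551 = 1289
15–29: 4566 × 0.954 = 4356
30–44: 2242 × 0.936 = 2099
45–59: 2340 × 0.935 = 2188
60–74: 8102 × 0.939 = 7608
Net migration: 0–14 + 130 → 1419; 45–59 + 575 → 2763
→ [1419, 4356, 2099, 2763, 7608]
Scenario B total after 2 periods: 18245
Difference B − A = 18245 − 17944 = 301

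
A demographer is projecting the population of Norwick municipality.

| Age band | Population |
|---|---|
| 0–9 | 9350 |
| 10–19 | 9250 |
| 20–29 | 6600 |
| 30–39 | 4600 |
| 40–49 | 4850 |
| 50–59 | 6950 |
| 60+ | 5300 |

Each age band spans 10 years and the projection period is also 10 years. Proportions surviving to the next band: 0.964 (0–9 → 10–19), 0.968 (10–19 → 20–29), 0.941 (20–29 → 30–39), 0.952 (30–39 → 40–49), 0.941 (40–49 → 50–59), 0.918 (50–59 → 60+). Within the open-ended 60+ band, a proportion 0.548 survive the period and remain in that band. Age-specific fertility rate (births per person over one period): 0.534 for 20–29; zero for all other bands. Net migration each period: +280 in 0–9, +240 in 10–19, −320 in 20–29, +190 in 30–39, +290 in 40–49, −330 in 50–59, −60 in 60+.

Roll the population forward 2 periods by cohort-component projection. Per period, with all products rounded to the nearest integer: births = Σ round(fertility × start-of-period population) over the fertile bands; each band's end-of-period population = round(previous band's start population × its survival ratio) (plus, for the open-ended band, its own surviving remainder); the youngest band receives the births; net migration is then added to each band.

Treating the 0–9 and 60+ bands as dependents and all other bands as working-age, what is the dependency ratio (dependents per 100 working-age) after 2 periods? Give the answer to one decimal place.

Numbering the bands 1..7 from youngest to oldest:
[period 1]
Births: 6600 × 0.534 = 3524
Band 2: 9350 × 0.964 = 9013
Band 3: 9250 × 0.968 = 8954
Band 4: 6600 × 0.941 = 6211
Band 5: 4600 × 0.952 = 4379
Band 6: 4850 × 0.941 = 4564
Band 7: 6950 × 0.918 + 5300 × 0.548 = 6380 + 2904 = 9284
Net migration: Band 1 + 280 → 3804; Band 2 + 240 → 9253; Band 3 − 320 → 8634; Band 4 + 190 → 6401; Band 5 + 290 → 4669; Band 6 − 330 → 4234; Band 7 − 60 → 9224
Population now: 0–9=3804, 10–19=9253, 20–29=8634, 30–39=6401, 40–49=4669, 50–59=4234, 60+=9224
[period 2]
Births: 8634 × 0.534 = 4611
Band 2: 3804 × 0.964 = 3667
Band 3: 9253 × 0.968 = 8957
Band 4: 8634 × 0.941 = 8125
Band 5: 6401 × 0.952 = 6094
Band 6: 4669 × 0.941 = 4394
Band 7: 4234 × 0.918 + 9224 × 0.548 = 3887 + 5055 = 8942
Net migration: Band 1 + 280 → 4891; Band 2 + 240 → 3907; Band 3 − 320 → 8637; Band 4 + 190 → 8315; Band 5 + 290 → 6384; Band 6 − 330 → 4064; Band 7 − 60 → 8882
Population now: 0–9=4891, 10–19=3907, 20–29=8637, 30–39=8315, 40–49=6384, 50–59=4064, 60+=8882
Dependents (band 0–9 + band 60+) = 4891 + 8882 = 13773; working-age = 31307; ratio = 13773/31307 × 100 = 44.0

44.0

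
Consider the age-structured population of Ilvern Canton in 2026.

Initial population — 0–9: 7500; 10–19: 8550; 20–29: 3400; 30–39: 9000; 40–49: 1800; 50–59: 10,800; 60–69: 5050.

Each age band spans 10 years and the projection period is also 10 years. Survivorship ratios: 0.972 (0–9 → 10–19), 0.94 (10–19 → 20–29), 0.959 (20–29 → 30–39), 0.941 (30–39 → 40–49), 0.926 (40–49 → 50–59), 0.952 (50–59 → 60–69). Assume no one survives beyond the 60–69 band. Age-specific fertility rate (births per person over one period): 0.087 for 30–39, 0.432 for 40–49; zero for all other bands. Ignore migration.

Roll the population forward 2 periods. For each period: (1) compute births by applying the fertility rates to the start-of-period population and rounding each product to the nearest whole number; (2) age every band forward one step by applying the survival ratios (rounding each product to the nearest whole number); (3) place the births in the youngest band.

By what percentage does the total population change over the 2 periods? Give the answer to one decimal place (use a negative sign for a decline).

Call the groups 1 to 7, youngest first.
Period 1.
Births: 9000 × 0.087 = 783  |  1800 × 0.432 = 778 → total 1561
Group 2: 7500 × 0.972 = 7290
Group 3: 8550 × 0.94 = 8037
Group 4: 3400 × 0.959 = 3261
Group 5: 9000 × 0.941 = 8469
Group 6: 1800 × 0.926 = 1667
Group 7: 10800 × 0.952 = 10282
End of period: [1561, 7290, 8037, 3261, 8469, 1667, 10282]
Period 2.
Births: 3261 × 0.087 = 284  |  8469 × 0.432 = 3659 → total 3943
Group 2: 1561 × 0.972 = 1517
Group 3: 7290 × 0.94 = 6853
Group 4: 8037 × 0.959 = 7707
Group 5: 3261 × 0.941 = 3069
Group 6: 8469 × 0.926 = 7842
Group 7: 1667 × 0.952 = 1587
End of period: [3943, 1517, 6853, 7707, 3069, 7842, 1587]
Total: 46100 → 32518; change = -13582; percentage change = -29.5%

-29.5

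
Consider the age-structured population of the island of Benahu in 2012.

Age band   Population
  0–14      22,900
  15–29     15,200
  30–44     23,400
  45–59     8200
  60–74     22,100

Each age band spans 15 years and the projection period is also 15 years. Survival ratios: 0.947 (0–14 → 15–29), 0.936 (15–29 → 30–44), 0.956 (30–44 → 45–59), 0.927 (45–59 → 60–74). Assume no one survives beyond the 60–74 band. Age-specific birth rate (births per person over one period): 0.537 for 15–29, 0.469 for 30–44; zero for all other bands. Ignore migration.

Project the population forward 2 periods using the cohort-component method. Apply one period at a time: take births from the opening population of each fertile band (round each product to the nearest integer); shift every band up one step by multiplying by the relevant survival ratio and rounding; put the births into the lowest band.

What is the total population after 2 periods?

After projecting period 1:
Births: 15200 * 0.537 = 8162  |  23400 * 0.469 = 10975 → 19137
15–29: 22900 * 0.947 = 21686
30–44: 15200 * 0.936 = 14227
45–59: 23400 * 0.956 = 22370
60–74: 8200 * 0.927 = 7601
End of period: [19137, 21686, 14227, 22370, 7601]
After projecting period 2:
Births: 21686 * 0.537 = 11645  |  14227 * 0.469 = 6672 → 18317
15–29: 19137 * 0.947 = 18123
30–44: 21686 * 0.936 = 20298
45–59: 14227 * 0.956 = 13601
60–74: 22370 * 0.927 = 20737
End of period: [18317, 18123, 20298, 13601, 20737]
Total after period 2: 18317 + 18123 + 20298 + 13601 + 20737 = 91076

91076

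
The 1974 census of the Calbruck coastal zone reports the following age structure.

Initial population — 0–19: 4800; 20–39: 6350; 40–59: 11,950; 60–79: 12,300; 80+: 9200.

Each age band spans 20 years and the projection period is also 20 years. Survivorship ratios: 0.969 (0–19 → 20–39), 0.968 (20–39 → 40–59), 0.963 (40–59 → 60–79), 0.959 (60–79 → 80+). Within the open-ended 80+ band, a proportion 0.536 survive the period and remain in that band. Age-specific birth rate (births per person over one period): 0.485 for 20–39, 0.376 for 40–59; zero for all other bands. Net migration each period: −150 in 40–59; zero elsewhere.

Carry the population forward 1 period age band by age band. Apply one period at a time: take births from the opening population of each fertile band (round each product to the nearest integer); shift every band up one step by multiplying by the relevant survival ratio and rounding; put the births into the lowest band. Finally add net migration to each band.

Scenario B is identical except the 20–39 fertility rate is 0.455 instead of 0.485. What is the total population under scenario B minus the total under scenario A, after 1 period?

-191

After projecting period 1:
Births: 6350 × 0.485 = 3080 ; 11950 × 0.376 = 4493 ⇒ total 7573
20–39: 4800 × 0.969 = 4651
40–59: 6350 × 0.968 = 6147
60–79: 11950 × 0.963 = 11508
80+: 12300 × 0.959 + 9200 × 0.536 = 11796 + 4931 = 16727
Net migration: 40–59 − 150 → 5997
End of period: [7573, 4651, 5997, 11508, 16727]
Scenario A total after 1 period: 46456
Scenario B projection —
After projecting period 1:
Births: 6350 × 0.455 = 2889 ; 11950 × 0.376 = 4493 ⇒ total 7382
20–39: 4800 × 0.969 = 4651
40–59: 6350 × 0.968 = 6147
60–79: 11950 × 0.963 = 11508
80+: 12300 × 0.959 + 9200 × 0.536 = 11796 + 4931 = 16727
Net migration: 40–59 − 150 → 5997
End of period: [7382, 4651, 5997, 11508, 16727]
Scenario B total after 1 period: 46265
Difference B − A = 46265 − 46456 = -191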